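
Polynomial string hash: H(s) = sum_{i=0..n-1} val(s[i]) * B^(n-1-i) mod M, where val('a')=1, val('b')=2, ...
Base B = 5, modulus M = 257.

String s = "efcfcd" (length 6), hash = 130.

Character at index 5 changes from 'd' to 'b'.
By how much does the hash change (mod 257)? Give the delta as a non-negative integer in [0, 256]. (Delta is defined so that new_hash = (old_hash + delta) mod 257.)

Answer: 255

Derivation:
Delta formula: (val(new) - val(old)) * B^(n-1-k) mod M
  val('b') - val('d') = 2 - 4 = -2
  B^(n-1-k) = 5^0 mod 257 = 1
  Delta = -2 * 1 mod 257 = 255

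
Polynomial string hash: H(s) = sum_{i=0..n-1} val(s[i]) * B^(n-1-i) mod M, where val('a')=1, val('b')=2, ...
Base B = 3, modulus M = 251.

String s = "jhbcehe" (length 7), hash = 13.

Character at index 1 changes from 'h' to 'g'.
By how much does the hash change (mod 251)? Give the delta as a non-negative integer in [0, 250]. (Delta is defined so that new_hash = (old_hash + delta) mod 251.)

Answer: 8

Derivation:
Delta formula: (val(new) - val(old)) * B^(n-1-k) mod M
  val('g') - val('h') = 7 - 8 = -1
  B^(n-1-k) = 3^5 mod 251 = 243
  Delta = -1 * 243 mod 251 = 8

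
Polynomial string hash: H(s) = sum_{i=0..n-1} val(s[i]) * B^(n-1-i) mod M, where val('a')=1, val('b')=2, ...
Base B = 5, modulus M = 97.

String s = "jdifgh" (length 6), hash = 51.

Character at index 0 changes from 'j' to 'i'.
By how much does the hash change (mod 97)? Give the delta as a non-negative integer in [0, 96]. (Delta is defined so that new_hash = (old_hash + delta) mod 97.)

Answer: 76

Derivation:
Delta formula: (val(new) - val(old)) * B^(n-1-k) mod M
  val('i') - val('j') = 9 - 10 = -1
  B^(n-1-k) = 5^5 mod 97 = 21
  Delta = -1 * 21 mod 97 = 76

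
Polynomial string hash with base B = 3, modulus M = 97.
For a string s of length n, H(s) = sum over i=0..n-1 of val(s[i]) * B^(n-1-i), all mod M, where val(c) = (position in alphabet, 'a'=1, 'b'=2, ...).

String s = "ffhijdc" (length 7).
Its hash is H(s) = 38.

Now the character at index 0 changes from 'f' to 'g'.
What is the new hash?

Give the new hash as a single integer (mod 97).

val('f') = 6, val('g') = 7
Position k = 0, exponent = n-1-k = 6
B^6 mod M = 3^6 mod 97 = 50
Delta = (7 - 6) * 50 mod 97 = 50
New hash = (38 + 50) mod 97 = 88

Answer: 88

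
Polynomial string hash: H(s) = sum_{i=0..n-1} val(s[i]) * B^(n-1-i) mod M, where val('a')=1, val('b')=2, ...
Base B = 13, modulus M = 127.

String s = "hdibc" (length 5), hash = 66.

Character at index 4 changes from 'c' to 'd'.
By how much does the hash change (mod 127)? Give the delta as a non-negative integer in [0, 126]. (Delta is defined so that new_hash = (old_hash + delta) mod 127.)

Answer: 1

Derivation:
Delta formula: (val(new) - val(old)) * B^(n-1-k) mod M
  val('d') - val('c') = 4 - 3 = 1
  B^(n-1-k) = 13^0 mod 127 = 1
  Delta = 1 * 1 mod 127 = 1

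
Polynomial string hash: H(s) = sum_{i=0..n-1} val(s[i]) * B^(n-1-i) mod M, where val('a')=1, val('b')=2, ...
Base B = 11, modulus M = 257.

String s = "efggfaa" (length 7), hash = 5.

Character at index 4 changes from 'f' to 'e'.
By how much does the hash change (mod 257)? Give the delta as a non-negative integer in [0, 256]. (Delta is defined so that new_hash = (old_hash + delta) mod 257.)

Answer: 136

Derivation:
Delta formula: (val(new) - val(old)) * B^(n-1-k) mod M
  val('e') - val('f') = 5 - 6 = -1
  B^(n-1-k) = 11^2 mod 257 = 121
  Delta = -1 * 121 mod 257 = 136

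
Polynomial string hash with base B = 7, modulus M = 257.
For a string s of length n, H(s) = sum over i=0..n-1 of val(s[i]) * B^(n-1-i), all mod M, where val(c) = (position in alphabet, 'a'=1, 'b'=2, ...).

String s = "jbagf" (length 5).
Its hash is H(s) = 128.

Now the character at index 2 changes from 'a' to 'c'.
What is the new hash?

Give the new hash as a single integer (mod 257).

Answer: 226

Derivation:
val('a') = 1, val('c') = 3
Position k = 2, exponent = n-1-k = 2
B^2 mod M = 7^2 mod 257 = 49
Delta = (3 - 1) * 49 mod 257 = 98
New hash = (128 + 98) mod 257 = 226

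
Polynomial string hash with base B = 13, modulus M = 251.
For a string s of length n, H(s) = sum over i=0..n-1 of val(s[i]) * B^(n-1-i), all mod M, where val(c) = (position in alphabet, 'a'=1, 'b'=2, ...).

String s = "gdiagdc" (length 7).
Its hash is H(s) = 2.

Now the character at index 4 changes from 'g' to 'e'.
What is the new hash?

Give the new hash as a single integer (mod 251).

Answer: 166

Derivation:
val('g') = 7, val('e') = 5
Position k = 4, exponent = n-1-k = 2
B^2 mod M = 13^2 mod 251 = 169
Delta = (5 - 7) * 169 mod 251 = 164
New hash = (2 + 164) mod 251 = 166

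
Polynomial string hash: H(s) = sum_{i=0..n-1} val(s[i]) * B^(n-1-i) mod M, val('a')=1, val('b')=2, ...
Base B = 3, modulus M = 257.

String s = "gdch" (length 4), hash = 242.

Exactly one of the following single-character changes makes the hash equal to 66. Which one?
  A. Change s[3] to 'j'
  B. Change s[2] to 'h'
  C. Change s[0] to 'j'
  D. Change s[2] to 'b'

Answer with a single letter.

Option A: s[3]='h'->'j', delta=(10-8)*3^0 mod 257 = 2, hash=242+2 mod 257 = 244
Option B: s[2]='c'->'h', delta=(8-3)*3^1 mod 257 = 15, hash=242+15 mod 257 = 0
Option C: s[0]='g'->'j', delta=(10-7)*3^3 mod 257 = 81, hash=242+81 mod 257 = 66 <-- target
Option D: s[2]='c'->'b', delta=(2-3)*3^1 mod 257 = 254, hash=242+254 mod 257 = 239

Answer: C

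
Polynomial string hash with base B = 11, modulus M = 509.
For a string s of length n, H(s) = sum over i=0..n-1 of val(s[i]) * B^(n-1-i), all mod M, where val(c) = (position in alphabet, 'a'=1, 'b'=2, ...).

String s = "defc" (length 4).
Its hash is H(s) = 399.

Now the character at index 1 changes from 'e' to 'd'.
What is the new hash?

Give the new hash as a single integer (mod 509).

Answer: 278

Derivation:
val('e') = 5, val('d') = 4
Position k = 1, exponent = n-1-k = 2
B^2 mod M = 11^2 mod 509 = 121
Delta = (4 - 5) * 121 mod 509 = 388
New hash = (399 + 388) mod 509 = 278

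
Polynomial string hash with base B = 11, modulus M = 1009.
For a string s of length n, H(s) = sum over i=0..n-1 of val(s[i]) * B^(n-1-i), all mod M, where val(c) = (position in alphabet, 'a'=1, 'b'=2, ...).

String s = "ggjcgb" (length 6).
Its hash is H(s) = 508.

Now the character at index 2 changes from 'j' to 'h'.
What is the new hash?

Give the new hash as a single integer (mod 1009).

Answer: 873

Derivation:
val('j') = 10, val('h') = 8
Position k = 2, exponent = n-1-k = 3
B^3 mod M = 11^3 mod 1009 = 322
Delta = (8 - 10) * 322 mod 1009 = 365
New hash = (508 + 365) mod 1009 = 873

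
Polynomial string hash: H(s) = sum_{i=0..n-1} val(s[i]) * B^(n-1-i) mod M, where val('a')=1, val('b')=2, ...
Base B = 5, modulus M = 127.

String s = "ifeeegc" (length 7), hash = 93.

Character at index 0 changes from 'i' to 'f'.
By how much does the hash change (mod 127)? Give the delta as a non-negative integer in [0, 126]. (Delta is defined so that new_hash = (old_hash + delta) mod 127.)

Delta formula: (val(new) - val(old)) * B^(n-1-k) mod M
  val('f') - val('i') = 6 - 9 = -3
  B^(n-1-k) = 5^6 mod 127 = 4
  Delta = -3 * 4 mod 127 = 115

Answer: 115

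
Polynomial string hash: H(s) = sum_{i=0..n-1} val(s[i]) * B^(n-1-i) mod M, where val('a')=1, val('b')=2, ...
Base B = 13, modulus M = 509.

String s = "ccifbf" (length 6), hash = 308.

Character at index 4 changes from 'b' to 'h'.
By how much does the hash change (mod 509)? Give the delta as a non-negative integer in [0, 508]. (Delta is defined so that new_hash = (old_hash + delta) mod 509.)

Delta formula: (val(new) - val(old)) * B^(n-1-k) mod M
  val('h') - val('b') = 8 - 2 = 6
  B^(n-1-k) = 13^1 mod 509 = 13
  Delta = 6 * 13 mod 509 = 78

Answer: 78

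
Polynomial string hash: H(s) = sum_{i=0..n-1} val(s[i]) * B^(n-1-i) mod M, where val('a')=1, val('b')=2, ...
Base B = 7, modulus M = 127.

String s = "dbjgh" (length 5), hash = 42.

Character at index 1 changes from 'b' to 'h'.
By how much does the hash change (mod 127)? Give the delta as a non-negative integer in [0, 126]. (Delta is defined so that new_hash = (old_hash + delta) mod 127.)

Answer: 26

Derivation:
Delta formula: (val(new) - val(old)) * B^(n-1-k) mod M
  val('h') - val('b') = 8 - 2 = 6
  B^(n-1-k) = 7^3 mod 127 = 89
  Delta = 6 * 89 mod 127 = 26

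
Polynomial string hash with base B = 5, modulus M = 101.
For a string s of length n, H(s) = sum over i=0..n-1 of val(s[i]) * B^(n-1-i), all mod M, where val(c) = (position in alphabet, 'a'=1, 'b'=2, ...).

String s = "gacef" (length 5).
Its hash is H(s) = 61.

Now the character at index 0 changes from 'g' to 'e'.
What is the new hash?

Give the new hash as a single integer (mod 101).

Answer: 23

Derivation:
val('g') = 7, val('e') = 5
Position k = 0, exponent = n-1-k = 4
B^4 mod M = 5^4 mod 101 = 19
Delta = (5 - 7) * 19 mod 101 = 63
New hash = (61 + 63) mod 101 = 23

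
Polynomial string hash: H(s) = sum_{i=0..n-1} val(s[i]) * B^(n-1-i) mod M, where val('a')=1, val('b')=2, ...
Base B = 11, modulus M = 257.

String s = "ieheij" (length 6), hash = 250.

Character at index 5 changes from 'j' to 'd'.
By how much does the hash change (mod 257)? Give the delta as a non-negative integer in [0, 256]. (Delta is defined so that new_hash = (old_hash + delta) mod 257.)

Delta formula: (val(new) - val(old)) * B^(n-1-k) mod M
  val('d') - val('j') = 4 - 10 = -6
  B^(n-1-k) = 11^0 mod 257 = 1
  Delta = -6 * 1 mod 257 = 251

Answer: 251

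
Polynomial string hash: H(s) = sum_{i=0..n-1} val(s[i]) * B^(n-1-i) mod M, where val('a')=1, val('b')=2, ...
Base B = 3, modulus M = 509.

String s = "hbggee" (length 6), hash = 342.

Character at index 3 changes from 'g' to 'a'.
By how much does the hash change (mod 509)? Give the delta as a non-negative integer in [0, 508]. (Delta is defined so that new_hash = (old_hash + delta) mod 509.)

Answer: 455

Derivation:
Delta formula: (val(new) - val(old)) * B^(n-1-k) mod M
  val('a') - val('g') = 1 - 7 = -6
  B^(n-1-k) = 3^2 mod 509 = 9
  Delta = -6 * 9 mod 509 = 455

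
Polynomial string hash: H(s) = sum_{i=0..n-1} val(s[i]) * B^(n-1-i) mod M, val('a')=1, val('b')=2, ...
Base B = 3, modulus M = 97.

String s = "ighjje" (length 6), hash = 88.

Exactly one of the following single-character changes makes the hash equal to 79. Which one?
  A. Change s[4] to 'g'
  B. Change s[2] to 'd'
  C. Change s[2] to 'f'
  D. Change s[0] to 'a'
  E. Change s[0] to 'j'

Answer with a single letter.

Answer: A

Derivation:
Option A: s[4]='j'->'g', delta=(7-10)*3^1 mod 97 = 88, hash=88+88 mod 97 = 79 <-- target
Option B: s[2]='h'->'d', delta=(4-8)*3^3 mod 97 = 86, hash=88+86 mod 97 = 77
Option C: s[2]='h'->'f', delta=(6-8)*3^3 mod 97 = 43, hash=88+43 mod 97 = 34
Option D: s[0]='i'->'a', delta=(1-9)*3^5 mod 97 = 93, hash=88+93 mod 97 = 84
Option E: s[0]='i'->'j', delta=(10-9)*3^5 mod 97 = 49, hash=88+49 mod 97 = 40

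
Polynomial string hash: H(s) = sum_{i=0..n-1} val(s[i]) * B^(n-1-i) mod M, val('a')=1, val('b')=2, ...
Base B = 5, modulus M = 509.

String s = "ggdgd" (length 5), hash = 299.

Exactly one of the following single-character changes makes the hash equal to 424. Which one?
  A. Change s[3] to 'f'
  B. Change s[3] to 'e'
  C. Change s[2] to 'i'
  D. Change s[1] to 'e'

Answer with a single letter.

Option A: s[3]='g'->'f', delta=(6-7)*5^1 mod 509 = 504, hash=299+504 mod 509 = 294
Option B: s[3]='g'->'e', delta=(5-7)*5^1 mod 509 = 499, hash=299+499 mod 509 = 289
Option C: s[2]='d'->'i', delta=(9-4)*5^2 mod 509 = 125, hash=299+125 mod 509 = 424 <-- target
Option D: s[1]='g'->'e', delta=(5-7)*5^3 mod 509 = 259, hash=299+259 mod 509 = 49

Answer: C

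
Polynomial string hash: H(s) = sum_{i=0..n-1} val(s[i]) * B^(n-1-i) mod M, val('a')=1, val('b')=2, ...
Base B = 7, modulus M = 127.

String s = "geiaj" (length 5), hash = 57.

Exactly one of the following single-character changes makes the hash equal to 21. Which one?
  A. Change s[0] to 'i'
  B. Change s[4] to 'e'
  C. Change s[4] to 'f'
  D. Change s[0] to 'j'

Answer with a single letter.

Answer: D

Derivation:
Option A: s[0]='g'->'i', delta=(9-7)*7^4 mod 127 = 103, hash=57+103 mod 127 = 33
Option B: s[4]='j'->'e', delta=(5-10)*7^0 mod 127 = 122, hash=57+122 mod 127 = 52
Option C: s[4]='j'->'f', delta=(6-10)*7^0 mod 127 = 123, hash=57+123 mod 127 = 53
Option D: s[0]='g'->'j', delta=(10-7)*7^4 mod 127 = 91, hash=57+91 mod 127 = 21 <-- target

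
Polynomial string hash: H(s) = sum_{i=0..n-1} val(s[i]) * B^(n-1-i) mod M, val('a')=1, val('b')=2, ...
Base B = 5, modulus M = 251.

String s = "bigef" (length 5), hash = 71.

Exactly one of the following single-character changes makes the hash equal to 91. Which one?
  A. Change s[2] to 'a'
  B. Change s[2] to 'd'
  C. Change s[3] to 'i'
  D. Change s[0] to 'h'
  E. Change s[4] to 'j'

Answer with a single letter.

Option A: s[2]='g'->'a', delta=(1-7)*5^2 mod 251 = 101, hash=71+101 mod 251 = 172
Option B: s[2]='g'->'d', delta=(4-7)*5^2 mod 251 = 176, hash=71+176 mod 251 = 247
Option C: s[3]='e'->'i', delta=(9-5)*5^1 mod 251 = 20, hash=71+20 mod 251 = 91 <-- target
Option D: s[0]='b'->'h', delta=(8-2)*5^4 mod 251 = 236, hash=71+236 mod 251 = 56
Option E: s[4]='f'->'j', delta=(10-6)*5^0 mod 251 = 4, hash=71+4 mod 251 = 75

Answer: C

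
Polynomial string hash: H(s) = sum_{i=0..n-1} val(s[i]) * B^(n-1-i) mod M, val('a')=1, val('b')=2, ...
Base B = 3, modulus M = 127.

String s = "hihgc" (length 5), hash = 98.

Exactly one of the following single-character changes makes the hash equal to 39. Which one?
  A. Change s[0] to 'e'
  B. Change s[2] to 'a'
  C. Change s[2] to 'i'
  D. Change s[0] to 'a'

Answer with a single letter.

Answer: D

Derivation:
Option A: s[0]='h'->'e', delta=(5-8)*3^4 mod 127 = 11, hash=98+11 mod 127 = 109
Option B: s[2]='h'->'a', delta=(1-8)*3^2 mod 127 = 64, hash=98+64 mod 127 = 35
Option C: s[2]='h'->'i', delta=(9-8)*3^2 mod 127 = 9, hash=98+9 mod 127 = 107
Option D: s[0]='h'->'a', delta=(1-8)*3^4 mod 127 = 68, hash=98+68 mod 127 = 39 <-- target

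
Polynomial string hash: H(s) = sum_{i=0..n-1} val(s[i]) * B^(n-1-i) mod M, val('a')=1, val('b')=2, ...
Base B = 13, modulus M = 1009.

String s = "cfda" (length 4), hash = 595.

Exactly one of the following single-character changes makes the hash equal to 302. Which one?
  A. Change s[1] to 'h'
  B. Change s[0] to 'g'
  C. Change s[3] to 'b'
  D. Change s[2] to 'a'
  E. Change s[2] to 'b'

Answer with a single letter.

Option A: s[1]='f'->'h', delta=(8-6)*13^2 mod 1009 = 338, hash=595+338 mod 1009 = 933
Option B: s[0]='c'->'g', delta=(7-3)*13^3 mod 1009 = 716, hash=595+716 mod 1009 = 302 <-- target
Option C: s[3]='a'->'b', delta=(2-1)*13^0 mod 1009 = 1, hash=595+1 mod 1009 = 596
Option D: s[2]='d'->'a', delta=(1-4)*13^1 mod 1009 = 970, hash=595+970 mod 1009 = 556
Option E: s[2]='d'->'b', delta=(2-4)*13^1 mod 1009 = 983, hash=595+983 mod 1009 = 569

Answer: B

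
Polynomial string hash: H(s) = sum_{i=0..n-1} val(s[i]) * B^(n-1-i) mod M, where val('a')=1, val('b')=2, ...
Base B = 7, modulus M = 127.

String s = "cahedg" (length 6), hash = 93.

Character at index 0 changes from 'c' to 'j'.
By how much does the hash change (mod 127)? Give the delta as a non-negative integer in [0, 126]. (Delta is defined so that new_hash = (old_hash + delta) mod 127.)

Delta formula: (val(new) - val(old)) * B^(n-1-k) mod M
  val('j') - val('c') = 10 - 3 = 7
  B^(n-1-k) = 7^5 mod 127 = 43
  Delta = 7 * 43 mod 127 = 47

Answer: 47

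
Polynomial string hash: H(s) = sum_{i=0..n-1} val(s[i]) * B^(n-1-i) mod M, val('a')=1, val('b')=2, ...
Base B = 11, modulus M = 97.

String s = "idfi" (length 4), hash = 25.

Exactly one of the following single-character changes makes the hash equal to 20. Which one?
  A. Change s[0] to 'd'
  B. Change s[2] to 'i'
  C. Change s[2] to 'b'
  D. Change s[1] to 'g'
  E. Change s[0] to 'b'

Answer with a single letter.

Answer: E

Derivation:
Option A: s[0]='i'->'d', delta=(4-9)*11^3 mod 97 = 38, hash=25+38 mod 97 = 63
Option B: s[2]='f'->'i', delta=(9-6)*11^1 mod 97 = 33, hash=25+33 mod 97 = 58
Option C: s[2]='f'->'b', delta=(2-6)*11^1 mod 97 = 53, hash=25+53 mod 97 = 78
Option D: s[1]='d'->'g', delta=(7-4)*11^2 mod 97 = 72, hash=25+72 mod 97 = 0
Option E: s[0]='i'->'b', delta=(2-9)*11^3 mod 97 = 92, hash=25+92 mod 97 = 20 <-- target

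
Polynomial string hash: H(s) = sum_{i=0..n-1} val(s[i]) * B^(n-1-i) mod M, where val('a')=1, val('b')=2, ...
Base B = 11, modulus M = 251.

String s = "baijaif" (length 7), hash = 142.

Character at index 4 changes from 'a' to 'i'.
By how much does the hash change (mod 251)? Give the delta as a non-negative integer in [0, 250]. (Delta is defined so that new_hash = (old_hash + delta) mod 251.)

Delta formula: (val(new) - val(old)) * B^(n-1-k) mod M
  val('i') - val('a') = 9 - 1 = 8
  B^(n-1-k) = 11^2 mod 251 = 121
  Delta = 8 * 121 mod 251 = 215

Answer: 215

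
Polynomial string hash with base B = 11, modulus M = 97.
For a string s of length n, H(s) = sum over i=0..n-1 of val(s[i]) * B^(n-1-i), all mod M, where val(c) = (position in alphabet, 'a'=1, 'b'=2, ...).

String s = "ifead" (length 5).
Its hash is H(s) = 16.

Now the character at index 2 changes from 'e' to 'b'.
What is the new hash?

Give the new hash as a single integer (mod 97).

Answer: 41

Derivation:
val('e') = 5, val('b') = 2
Position k = 2, exponent = n-1-k = 2
B^2 mod M = 11^2 mod 97 = 24
Delta = (2 - 5) * 24 mod 97 = 25
New hash = (16 + 25) mod 97 = 41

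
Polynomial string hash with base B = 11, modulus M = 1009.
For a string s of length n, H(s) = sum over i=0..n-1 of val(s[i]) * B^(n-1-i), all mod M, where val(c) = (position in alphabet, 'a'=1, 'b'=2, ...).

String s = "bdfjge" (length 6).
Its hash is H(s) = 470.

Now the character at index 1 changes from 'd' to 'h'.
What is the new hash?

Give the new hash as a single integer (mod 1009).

val('d') = 4, val('h') = 8
Position k = 1, exponent = n-1-k = 4
B^4 mod M = 11^4 mod 1009 = 515
Delta = (8 - 4) * 515 mod 1009 = 42
New hash = (470 + 42) mod 1009 = 512

Answer: 512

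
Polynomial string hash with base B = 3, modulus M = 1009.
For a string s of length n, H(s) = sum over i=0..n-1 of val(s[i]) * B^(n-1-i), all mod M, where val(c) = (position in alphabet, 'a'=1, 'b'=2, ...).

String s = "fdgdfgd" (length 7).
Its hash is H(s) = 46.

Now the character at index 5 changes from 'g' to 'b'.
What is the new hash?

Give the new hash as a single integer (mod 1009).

Answer: 31

Derivation:
val('g') = 7, val('b') = 2
Position k = 5, exponent = n-1-k = 1
B^1 mod M = 3^1 mod 1009 = 3
Delta = (2 - 7) * 3 mod 1009 = 994
New hash = (46 + 994) mod 1009 = 31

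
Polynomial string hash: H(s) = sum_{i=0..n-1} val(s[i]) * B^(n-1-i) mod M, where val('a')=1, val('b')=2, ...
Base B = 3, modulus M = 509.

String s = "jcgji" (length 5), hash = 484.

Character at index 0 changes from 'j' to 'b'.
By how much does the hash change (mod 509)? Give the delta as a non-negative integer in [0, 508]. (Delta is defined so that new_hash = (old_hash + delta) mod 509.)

Delta formula: (val(new) - val(old)) * B^(n-1-k) mod M
  val('b') - val('j') = 2 - 10 = -8
  B^(n-1-k) = 3^4 mod 509 = 81
  Delta = -8 * 81 mod 509 = 370

Answer: 370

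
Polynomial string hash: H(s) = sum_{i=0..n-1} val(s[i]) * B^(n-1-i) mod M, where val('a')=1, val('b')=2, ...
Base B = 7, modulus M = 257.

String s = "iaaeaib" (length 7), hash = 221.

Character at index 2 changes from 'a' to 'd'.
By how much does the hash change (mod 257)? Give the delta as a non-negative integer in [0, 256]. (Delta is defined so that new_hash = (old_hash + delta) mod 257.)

Delta formula: (val(new) - val(old)) * B^(n-1-k) mod M
  val('d') - val('a') = 4 - 1 = 3
  B^(n-1-k) = 7^4 mod 257 = 88
  Delta = 3 * 88 mod 257 = 7

Answer: 7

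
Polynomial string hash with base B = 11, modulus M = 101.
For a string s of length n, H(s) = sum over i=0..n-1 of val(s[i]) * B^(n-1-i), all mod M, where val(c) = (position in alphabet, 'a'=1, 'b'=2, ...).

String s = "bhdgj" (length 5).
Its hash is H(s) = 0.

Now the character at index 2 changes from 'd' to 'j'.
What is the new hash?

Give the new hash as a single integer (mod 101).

Answer: 19

Derivation:
val('d') = 4, val('j') = 10
Position k = 2, exponent = n-1-k = 2
B^2 mod M = 11^2 mod 101 = 20
Delta = (10 - 4) * 20 mod 101 = 19
New hash = (0 + 19) mod 101 = 19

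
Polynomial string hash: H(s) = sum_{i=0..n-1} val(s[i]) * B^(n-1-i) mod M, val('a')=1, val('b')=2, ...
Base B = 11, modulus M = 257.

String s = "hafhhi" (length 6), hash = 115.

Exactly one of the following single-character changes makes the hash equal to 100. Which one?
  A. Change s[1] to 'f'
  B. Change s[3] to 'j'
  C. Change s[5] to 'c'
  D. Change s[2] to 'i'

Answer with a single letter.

Answer: B

Derivation:
Option A: s[1]='a'->'f', delta=(6-1)*11^4 mod 257 = 217, hash=115+217 mod 257 = 75
Option B: s[3]='h'->'j', delta=(10-8)*11^2 mod 257 = 242, hash=115+242 mod 257 = 100 <-- target
Option C: s[5]='i'->'c', delta=(3-9)*11^0 mod 257 = 251, hash=115+251 mod 257 = 109
Option D: s[2]='f'->'i', delta=(9-6)*11^3 mod 257 = 138, hash=115+138 mod 257 = 253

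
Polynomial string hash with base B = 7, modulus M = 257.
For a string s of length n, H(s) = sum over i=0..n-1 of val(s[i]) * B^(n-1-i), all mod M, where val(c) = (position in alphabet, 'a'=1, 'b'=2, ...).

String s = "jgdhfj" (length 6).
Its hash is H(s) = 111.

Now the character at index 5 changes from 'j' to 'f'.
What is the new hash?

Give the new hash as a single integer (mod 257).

Answer: 107

Derivation:
val('j') = 10, val('f') = 6
Position k = 5, exponent = n-1-k = 0
B^0 mod M = 7^0 mod 257 = 1
Delta = (6 - 10) * 1 mod 257 = 253
New hash = (111 + 253) mod 257 = 107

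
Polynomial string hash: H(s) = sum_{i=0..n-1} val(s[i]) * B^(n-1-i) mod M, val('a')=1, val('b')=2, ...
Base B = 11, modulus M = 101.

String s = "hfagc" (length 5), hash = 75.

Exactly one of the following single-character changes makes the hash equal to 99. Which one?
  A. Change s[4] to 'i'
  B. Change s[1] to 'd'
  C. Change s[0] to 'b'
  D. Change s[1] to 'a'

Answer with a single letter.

Answer: C

Derivation:
Option A: s[4]='c'->'i', delta=(9-3)*11^0 mod 101 = 6, hash=75+6 mod 101 = 81
Option B: s[1]='f'->'d', delta=(4-6)*11^3 mod 101 = 65, hash=75+65 mod 101 = 39
Option C: s[0]='h'->'b', delta=(2-8)*11^4 mod 101 = 24, hash=75+24 mod 101 = 99 <-- target
Option D: s[1]='f'->'a', delta=(1-6)*11^3 mod 101 = 11, hash=75+11 mod 101 = 86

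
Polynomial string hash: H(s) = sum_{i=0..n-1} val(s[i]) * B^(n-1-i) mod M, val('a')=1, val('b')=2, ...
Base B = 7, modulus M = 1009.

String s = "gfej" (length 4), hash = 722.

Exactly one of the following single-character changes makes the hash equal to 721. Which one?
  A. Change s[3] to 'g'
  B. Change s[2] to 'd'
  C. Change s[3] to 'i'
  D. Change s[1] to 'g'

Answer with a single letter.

Answer: C

Derivation:
Option A: s[3]='j'->'g', delta=(7-10)*7^0 mod 1009 = 1006, hash=722+1006 mod 1009 = 719
Option B: s[2]='e'->'d', delta=(4-5)*7^1 mod 1009 = 1002, hash=722+1002 mod 1009 = 715
Option C: s[3]='j'->'i', delta=(9-10)*7^0 mod 1009 = 1008, hash=722+1008 mod 1009 = 721 <-- target
Option D: s[1]='f'->'g', delta=(7-6)*7^2 mod 1009 = 49, hash=722+49 mod 1009 = 771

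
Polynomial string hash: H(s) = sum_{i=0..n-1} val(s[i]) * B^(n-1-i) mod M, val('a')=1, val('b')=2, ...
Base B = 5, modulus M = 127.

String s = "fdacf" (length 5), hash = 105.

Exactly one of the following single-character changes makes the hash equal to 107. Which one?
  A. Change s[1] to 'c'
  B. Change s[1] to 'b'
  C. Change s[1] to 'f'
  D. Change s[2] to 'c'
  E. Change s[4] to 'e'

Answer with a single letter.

Option A: s[1]='d'->'c', delta=(3-4)*5^3 mod 127 = 2, hash=105+2 mod 127 = 107 <-- target
Option B: s[1]='d'->'b', delta=(2-4)*5^3 mod 127 = 4, hash=105+4 mod 127 = 109
Option C: s[1]='d'->'f', delta=(6-4)*5^3 mod 127 = 123, hash=105+123 mod 127 = 101
Option D: s[2]='a'->'c', delta=(3-1)*5^2 mod 127 = 50, hash=105+50 mod 127 = 28
Option E: s[4]='f'->'e', delta=(5-6)*5^0 mod 127 = 126, hash=105+126 mod 127 = 104

Answer: A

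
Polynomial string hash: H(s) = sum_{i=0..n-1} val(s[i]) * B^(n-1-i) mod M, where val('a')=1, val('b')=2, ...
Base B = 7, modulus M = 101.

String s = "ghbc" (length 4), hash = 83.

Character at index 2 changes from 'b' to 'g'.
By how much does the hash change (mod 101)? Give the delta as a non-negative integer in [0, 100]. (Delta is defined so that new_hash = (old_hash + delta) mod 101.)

Delta formula: (val(new) - val(old)) * B^(n-1-k) mod M
  val('g') - val('b') = 7 - 2 = 5
  B^(n-1-k) = 7^1 mod 101 = 7
  Delta = 5 * 7 mod 101 = 35

Answer: 35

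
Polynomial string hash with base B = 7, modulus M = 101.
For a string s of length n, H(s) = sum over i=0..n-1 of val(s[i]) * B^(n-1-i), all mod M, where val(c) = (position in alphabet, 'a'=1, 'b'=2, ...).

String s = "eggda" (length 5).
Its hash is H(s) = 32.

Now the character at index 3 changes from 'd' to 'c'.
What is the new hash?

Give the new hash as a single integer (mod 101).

Answer: 25

Derivation:
val('d') = 4, val('c') = 3
Position k = 3, exponent = n-1-k = 1
B^1 mod M = 7^1 mod 101 = 7
Delta = (3 - 4) * 7 mod 101 = 94
New hash = (32 + 94) mod 101 = 25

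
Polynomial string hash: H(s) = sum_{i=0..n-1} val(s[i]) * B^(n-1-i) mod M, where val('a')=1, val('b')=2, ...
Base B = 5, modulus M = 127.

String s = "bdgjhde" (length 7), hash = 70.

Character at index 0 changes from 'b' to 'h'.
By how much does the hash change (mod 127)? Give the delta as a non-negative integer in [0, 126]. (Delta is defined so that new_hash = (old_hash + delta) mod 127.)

Answer: 24

Derivation:
Delta formula: (val(new) - val(old)) * B^(n-1-k) mod M
  val('h') - val('b') = 8 - 2 = 6
  B^(n-1-k) = 5^6 mod 127 = 4
  Delta = 6 * 4 mod 127 = 24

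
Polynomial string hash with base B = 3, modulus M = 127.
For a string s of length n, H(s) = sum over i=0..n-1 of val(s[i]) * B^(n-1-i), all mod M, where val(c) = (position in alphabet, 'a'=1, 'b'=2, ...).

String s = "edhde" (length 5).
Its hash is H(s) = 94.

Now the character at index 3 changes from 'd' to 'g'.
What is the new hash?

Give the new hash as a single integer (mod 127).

Answer: 103

Derivation:
val('d') = 4, val('g') = 7
Position k = 3, exponent = n-1-k = 1
B^1 mod M = 3^1 mod 127 = 3
Delta = (7 - 4) * 3 mod 127 = 9
New hash = (94 + 9) mod 127 = 103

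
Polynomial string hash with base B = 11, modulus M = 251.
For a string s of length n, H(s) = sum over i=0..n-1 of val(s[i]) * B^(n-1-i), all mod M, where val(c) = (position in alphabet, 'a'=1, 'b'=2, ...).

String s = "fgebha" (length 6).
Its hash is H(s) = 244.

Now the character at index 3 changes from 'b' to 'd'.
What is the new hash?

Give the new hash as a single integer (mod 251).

Answer: 235

Derivation:
val('b') = 2, val('d') = 4
Position k = 3, exponent = n-1-k = 2
B^2 mod M = 11^2 mod 251 = 121
Delta = (4 - 2) * 121 mod 251 = 242
New hash = (244 + 242) mod 251 = 235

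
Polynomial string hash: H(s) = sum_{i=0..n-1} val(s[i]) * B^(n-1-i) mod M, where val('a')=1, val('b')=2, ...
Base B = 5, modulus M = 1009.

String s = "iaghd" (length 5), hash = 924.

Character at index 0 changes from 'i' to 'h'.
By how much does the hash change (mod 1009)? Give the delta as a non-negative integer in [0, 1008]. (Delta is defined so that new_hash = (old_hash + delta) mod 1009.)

Answer: 384

Derivation:
Delta formula: (val(new) - val(old)) * B^(n-1-k) mod M
  val('h') - val('i') = 8 - 9 = -1
  B^(n-1-k) = 5^4 mod 1009 = 625
  Delta = -1 * 625 mod 1009 = 384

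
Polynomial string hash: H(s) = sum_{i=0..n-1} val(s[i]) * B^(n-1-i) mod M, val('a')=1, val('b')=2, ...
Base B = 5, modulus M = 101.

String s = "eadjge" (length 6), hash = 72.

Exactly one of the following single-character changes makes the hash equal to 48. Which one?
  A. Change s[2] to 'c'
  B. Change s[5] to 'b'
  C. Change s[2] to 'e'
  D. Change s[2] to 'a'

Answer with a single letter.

Answer: A

Derivation:
Option A: s[2]='d'->'c', delta=(3-4)*5^3 mod 101 = 77, hash=72+77 mod 101 = 48 <-- target
Option B: s[5]='e'->'b', delta=(2-5)*5^0 mod 101 = 98, hash=72+98 mod 101 = 69
Option C: s[2]='d'->'e', delta=(5-4)*5^3 mod 101 = 24, hash=72+24 mod 101 = 96
Option D: s[2]='d'->'a', delta=(1-4)*5^3 mod 101 = 29, hash=72+29 mod 101 = 0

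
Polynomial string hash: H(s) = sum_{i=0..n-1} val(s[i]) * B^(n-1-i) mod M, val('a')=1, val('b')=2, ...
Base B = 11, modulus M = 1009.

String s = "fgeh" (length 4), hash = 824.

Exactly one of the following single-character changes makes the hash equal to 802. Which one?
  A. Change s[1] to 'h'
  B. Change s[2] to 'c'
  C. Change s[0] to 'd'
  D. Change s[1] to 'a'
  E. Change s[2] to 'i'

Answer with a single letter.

Answer: B

Derivation:
Option A: s[1]='g'->'h', delta=(8-7)*11^2 mod 1009 = 121, hash=824+121 mod 1009 = 945
Option B: s[2]='e'->'c', delta=(3-5)*11^1 mod 1009 = 987, hash=824+987 mod 1009 = 802 <-- target
Option C: s[0]='f'->'d', delta=(4-6)*11^3 mod 1009 = 365, hash=824+365 mod 1009 = 180
Option D: s[1]='g'->'a', delta=(1-7)*11^2 mod 1009 = 283, hash=824+283 mod 1009 = 98
Option E: s[2]='e'->'i', delta=(9-5)*11^1 mod 1009 = 44, hash=824+44 mod 1009 = 868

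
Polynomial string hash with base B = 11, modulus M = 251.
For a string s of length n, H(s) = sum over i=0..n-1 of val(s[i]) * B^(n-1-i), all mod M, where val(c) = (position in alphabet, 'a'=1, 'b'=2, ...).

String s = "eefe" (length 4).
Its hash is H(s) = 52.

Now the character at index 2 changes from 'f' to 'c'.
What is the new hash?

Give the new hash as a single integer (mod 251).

Answer: 19

Derivation:
val('f') = 6, val('c') = 3
Position k = 2, exponent = n-1-k = 1
B^1 mod M = 11^1 mod 251 = 11
Delta = (3 - 6) * 11 mod 251 = 218
New hash = (52 + 218) mod 251 = 19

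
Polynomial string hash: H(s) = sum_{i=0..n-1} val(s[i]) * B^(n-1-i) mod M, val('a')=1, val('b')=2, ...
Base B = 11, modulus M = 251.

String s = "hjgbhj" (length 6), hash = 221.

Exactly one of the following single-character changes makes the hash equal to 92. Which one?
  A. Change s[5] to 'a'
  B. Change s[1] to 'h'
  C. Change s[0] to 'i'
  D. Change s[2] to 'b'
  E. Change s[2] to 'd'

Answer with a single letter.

Answer: D

Derivation:
Option A: s[5]='j'->'a', delta=(1-10)*11^0 mod 251 = 242, hash=221+242 mod 251 = 212
Option B: s[1]='j'->'h', delta=(8-10)*11^4 mod 251 = 85, hash=221+85 mod 251 = 55
Option C: s[0]='h'->'i', delta=(9-8)*11^5 mod 251 = 160, hash=221+160 mod 251 = 130
Option D: s[2]='g'->'b', delta=(2-7)*11^3 mod 251 = 122, hash=221+122 mod 251 = 92 <-- target
Option E: s[2]='g'->'d', delta=(4-7)*11^3 mod 251 = 23, hash=221+23 mod 251 = 244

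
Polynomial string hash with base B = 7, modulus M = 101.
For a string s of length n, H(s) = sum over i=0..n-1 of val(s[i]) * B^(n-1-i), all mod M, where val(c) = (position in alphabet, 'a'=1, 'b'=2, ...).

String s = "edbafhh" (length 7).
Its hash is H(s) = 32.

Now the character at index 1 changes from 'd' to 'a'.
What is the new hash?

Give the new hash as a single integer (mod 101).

Answer: 10

Derivation:
val('d') = 4, val('a') = 1
Position k = 1, exponent = n-1-k = 5
B^5 mod M = 7^5 mod 101 = 41
Delta = (1 - 4) * 41 mod 101 = 79
New hash = (32 + 79) mod 101 = 10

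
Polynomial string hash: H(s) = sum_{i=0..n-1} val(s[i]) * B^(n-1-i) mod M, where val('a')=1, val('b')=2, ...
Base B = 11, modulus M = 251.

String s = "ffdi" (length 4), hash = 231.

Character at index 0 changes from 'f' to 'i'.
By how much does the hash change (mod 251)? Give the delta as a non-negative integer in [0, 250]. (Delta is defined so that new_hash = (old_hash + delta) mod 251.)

Answer: 228

Derivation:
Delta formula: (val(new) - val(old)) * B^(n-1-k) mod M
  val('i') - val('f') = 9 - 6 = 3
  B^(n-1-k) = 11^3 mod 251 = 76
  Delta = 3 * 76 mod 251 = 228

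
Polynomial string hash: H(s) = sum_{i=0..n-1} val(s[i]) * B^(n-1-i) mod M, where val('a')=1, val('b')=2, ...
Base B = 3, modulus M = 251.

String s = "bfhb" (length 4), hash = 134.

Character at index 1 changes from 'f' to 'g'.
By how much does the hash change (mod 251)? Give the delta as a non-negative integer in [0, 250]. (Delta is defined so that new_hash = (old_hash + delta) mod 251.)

Answer: 9

Derivation:
Delta formula: (val(new) - val(old)) * B^(n-1-k) mod M
  val('g') - val('f') = 7 - 6 = 1
  B^(n-1-k) = 3^2 mod 251 = 9
  Delta = 1 * 9 mod 251 = 9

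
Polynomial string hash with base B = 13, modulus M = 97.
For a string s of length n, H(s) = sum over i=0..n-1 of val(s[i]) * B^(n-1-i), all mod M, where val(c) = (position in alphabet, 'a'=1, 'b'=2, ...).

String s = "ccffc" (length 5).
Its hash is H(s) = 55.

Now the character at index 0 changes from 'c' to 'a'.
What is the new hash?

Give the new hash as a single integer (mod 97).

val('c') = 3, val('a') = 1
Position k = 0, exponent = n-1-k = 4
B^4 mod M = 13^4 mod 97 = 43
Delta = (1 - 3) * 43 mod 97 = 11
New hash = (55 + 11) mod 97 = 66

Answer: 66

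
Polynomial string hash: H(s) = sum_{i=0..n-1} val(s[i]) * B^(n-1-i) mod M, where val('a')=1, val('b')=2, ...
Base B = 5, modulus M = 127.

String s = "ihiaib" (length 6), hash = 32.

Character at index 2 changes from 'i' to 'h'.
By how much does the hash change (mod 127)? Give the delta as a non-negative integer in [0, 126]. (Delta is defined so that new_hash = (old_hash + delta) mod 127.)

Answer: 2

Derivation:
Delta formula: (val(new) - val(old)) * B^(n-1-k) mod M
  val('h') - val('i') = 8 - 9 = -1
  B^(n-1-k) = 5^3 mod 127 = 125
  Delta = -1 * 125 mod 127 = 2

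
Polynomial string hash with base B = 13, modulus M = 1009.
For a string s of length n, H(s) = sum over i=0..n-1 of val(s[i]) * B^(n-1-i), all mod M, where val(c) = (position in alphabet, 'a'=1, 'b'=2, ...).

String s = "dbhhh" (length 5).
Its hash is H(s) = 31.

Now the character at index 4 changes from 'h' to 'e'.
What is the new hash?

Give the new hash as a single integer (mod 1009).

Answer: 28

Derivation:
val('h') = 8, val('e') = 5
Position k = 4, exponent = n-1-k = 0
B^0 mod M = 13^0 mod 1009 = 1
Delta = (5 - 8) * 1 mod 1009 = 1006
New hash = (31 + 1006) mod 1009 = 28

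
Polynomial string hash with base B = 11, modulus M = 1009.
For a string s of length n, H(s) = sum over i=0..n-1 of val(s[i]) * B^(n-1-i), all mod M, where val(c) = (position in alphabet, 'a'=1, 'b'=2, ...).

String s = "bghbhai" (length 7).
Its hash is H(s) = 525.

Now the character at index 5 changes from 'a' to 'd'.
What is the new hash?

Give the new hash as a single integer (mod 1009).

Answer: 558

Derivation:
val('a') = 1, val('d') = 4
Position k = 5, exponent = n-1-k = 1
B^1 mod M = 11^1 mod 1009 = 11
Delta = (4 - 1) * 11 mod 1009 = 33
New hash = (525 + 33) mod 1009 = 558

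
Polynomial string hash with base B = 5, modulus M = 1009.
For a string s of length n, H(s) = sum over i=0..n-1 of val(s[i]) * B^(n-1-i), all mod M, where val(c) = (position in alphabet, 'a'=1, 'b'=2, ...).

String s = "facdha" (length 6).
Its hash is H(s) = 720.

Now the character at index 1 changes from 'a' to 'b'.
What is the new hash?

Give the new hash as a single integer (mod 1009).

val('a') = 1, val('b') = 2
Position k = 1, exponent = n-1-k = 4
B^4 mod M = 5^4 mod 1009 = 625
Delta = (2 - 1) * 625 mod 1009 = 625
New hash = (720 + 625) mod 1009 = 336

Answer: 336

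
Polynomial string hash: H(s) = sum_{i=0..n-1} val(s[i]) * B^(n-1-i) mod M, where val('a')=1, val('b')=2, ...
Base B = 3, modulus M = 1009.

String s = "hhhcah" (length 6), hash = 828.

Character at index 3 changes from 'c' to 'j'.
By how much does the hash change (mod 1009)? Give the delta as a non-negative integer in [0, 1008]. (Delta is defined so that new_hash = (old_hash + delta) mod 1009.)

Delta formula: (val(new) - val(old)) * B^(n-1-k) mod M
  val('j') - val('c') = 10 - 3 = 7
  B^(n-1-k) = 3^2 mod 1009 = 9
  Delta = 7 * 9 mod 1009 = 63

Answer: 63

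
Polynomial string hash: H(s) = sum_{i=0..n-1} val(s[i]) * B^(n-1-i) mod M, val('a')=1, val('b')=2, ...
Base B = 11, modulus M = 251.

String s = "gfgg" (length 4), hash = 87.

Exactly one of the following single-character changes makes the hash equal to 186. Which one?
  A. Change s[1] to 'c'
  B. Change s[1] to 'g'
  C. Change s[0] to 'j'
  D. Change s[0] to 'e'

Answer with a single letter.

Answer: D

Derivation:
Option A: s[1]='f'->'c', delta=(3-6)*11^2 mod 251 = 139, hash=87+139 mod 251 = 226
Option B: s[1]='f'->'g', delta=(7-6)*11^2 mod 251 = 121, hash=87+121 mod 251 = 208
Option C: s[0]='g'->'j', delta=(10-7)*11^3 mod 251 = 228, hash=87+228 mod 251 = 64
Option D: s[0]='g'->'e', delta=(5-7)*11^3 mod 251 = 99, hash=87+99 mod 251 = 186 <-- target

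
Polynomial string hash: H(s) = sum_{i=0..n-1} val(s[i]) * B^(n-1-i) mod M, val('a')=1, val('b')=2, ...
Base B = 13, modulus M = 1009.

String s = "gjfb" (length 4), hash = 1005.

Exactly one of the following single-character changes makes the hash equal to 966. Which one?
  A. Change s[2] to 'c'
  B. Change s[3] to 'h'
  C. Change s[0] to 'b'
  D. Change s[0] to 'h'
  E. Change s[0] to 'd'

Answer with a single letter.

Option A: s[2]='f'->'c', delta=(3-6)*13^1 mod 1009 = 970, hash=1005+970 mod 1009 = 966 <-- target
Option B: s[3]='b'->'h', delta=(8-2)*13^0 mod 1009 = 6, hash=1005+6 mod 1009 = 2
Option C: s[0]='g'->'b', delta=(2-7)*13^3 mod 1009 = 114, hash=1005+114 mod 1009 = 110
Option D: s[0]='g'->'h', delta=(8-7)*13^3 mod 1009 = 179, hash=1005+179 mod 1009 = 175
Option E: s[0]='g'->'d', delta=(4-7)*13^3 mod 1009 = 472, hash=1005+472 mod 1009 = 468

Answer: A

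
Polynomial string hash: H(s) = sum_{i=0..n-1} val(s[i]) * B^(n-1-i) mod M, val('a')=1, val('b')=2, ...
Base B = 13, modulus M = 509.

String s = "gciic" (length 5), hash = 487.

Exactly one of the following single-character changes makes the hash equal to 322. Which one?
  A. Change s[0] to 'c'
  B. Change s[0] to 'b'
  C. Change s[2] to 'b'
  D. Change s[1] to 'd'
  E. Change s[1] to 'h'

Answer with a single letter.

Answer: C

Derivation:
Option A: s[0]='g'->'c', delta=(3-7)*13^4 mod 509 = 281, hash=487+281 mod 509 = 259
Option B: s[0]='g'->'b', delta=(2-7)*13^4 mod 509 = 224, hash=487+224 mod 509 = 202
Option C: s[2]='i'->'b', delta=(2-9)*13^2 mod 509 = 344, hash=487+344 mod 509 = 322 <-- target
Option D: s[1]='c'->'d', delta=(4-3)*13^3 mod 509 = 161, hash=487+161 mod 509 = 139
Option E: s[1]='c'->'h', delta=(8-3)*13^3 mod 509 = 296, hash=487+296 mod 509 = 274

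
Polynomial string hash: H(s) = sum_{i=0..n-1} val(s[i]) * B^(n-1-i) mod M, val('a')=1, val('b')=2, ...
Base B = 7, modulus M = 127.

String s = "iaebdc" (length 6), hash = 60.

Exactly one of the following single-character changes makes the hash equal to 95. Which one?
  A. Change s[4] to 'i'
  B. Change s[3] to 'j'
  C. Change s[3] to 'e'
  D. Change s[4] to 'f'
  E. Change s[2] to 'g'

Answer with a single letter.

Answer: A

Derivation:
Option A: s[4]='d'->'i', delta=(9-4)*7^1 mod 127 = 35, hash=60+35 mod 127 = 95 <-- target
Option B: s[3]='b'->'j', delta=(10-2)*7^2 mod 127 = 11, hash=60+11 mod 127 = 71
Option C: s[3]='b'->'e', delta=(5-2)*7^2 mod 127 = 20, hash=60+20 mod 127 = 80
Option D: s[4]='d'->'f', delta=(6-4)*7^1 mod 127 = 14, hash=60+14 mod 127 = 74
Option E: s[2]='e'->'g', delta=(7-5)*7^3 mod 127 = 51, hash=60+51 mod 127 = 111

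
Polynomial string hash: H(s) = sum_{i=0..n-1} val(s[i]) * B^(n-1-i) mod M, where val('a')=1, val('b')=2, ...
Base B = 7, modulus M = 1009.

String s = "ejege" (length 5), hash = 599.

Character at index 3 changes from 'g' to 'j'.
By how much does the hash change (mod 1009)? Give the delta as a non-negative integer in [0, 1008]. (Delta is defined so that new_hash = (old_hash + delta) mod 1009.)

Answer: 21

Derivation:
Delta formula: (val(new) - val(old)) * B^(n-1-k) mod M
  val('j') - val('g') = 10 - 7 = 3
  B^(n-1-k) = 7^1 mod 1009 = 7
  Delta = 3 * 7 mod 1009 = 21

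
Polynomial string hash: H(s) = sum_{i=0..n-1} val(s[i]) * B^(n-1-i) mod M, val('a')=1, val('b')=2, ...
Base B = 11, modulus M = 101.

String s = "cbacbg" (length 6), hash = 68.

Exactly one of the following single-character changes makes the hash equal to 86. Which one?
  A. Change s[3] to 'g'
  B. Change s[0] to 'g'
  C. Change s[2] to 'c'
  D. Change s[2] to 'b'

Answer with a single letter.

Answer: D

Derivation:
Option A: s[3]='c'->'g', delta=(7-3)*11^2 mod 101 = 80, hash=68+80 mod 101 = 47
Option B: s[0]='c'->'g', delta=(7-3)*11^5 mod 101 = 26, hash=68+26 mod 101 = 94
Option C: s[2]='a'->'c', delta=(3-1)*11^3 mod 101 = 36, hash=68+36 mod 101 = 3
Option D: s[2]='a'->'b', delta=(2-1)*11^3 mod 101 = 18, hash=68+18 mod 101 = 86 <-- target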